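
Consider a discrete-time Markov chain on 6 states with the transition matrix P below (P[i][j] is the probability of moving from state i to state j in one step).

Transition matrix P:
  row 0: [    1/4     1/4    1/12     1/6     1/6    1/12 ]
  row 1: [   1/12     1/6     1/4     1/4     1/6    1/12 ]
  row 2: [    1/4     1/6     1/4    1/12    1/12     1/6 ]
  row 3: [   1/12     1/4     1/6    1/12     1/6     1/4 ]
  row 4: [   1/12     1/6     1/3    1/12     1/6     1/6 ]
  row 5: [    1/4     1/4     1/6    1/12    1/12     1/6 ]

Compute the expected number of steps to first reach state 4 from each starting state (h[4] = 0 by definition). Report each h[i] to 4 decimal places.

h = [7.0789, 7.2066, 7.8271, 7.2436, 0.0000, 7.7754]

First-step conditioning: h[4] = 0; for i ≠ 4, h[i] = 1 + Σ_k P[i][k]·h[k].
  h[0] = 1 + 1/4·h[0] + 1/4·h[1] + 1/12·h[2] + 1/6·h[3] + 1/12·h[5]
  h[1] = 1 + 1/12·h[0] + 1/6·h[1] + 1/4·h[2] + 1/4·h[3] + 1/12·h[5]
  h[2] = 1 + 1/4·h[0] + 1/6·h[1] + 1/4·h[2] + 1/12·h[3] + 1/6·h[5]
  h[3] = 1 + 1/12·h[0] + 1/4·h[1] + 1/6·h[2] + 1/12·h[3] + 1/4·h[5]
  h[5] = 1 + 1/4·h[0] + 1/4·h[1] + 1/6·h[2] + 1/12·h[3] + 1/6·h[5]
Solving the 5×5 linear system over states ≠ 4 gives exactly h = [38332/5415, 13008/1805, 14128/1805, 39224/5415, 0, 2216/285] (h[4] = 0 is the target).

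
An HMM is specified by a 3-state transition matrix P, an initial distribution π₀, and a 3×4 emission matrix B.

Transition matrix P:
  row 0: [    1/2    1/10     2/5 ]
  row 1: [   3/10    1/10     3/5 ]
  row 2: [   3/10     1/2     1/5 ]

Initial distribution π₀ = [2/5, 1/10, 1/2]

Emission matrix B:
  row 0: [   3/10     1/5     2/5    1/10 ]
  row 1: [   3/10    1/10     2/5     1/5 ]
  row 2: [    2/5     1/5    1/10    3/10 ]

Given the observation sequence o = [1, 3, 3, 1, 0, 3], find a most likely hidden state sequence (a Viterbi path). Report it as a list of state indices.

t=0: δ = [8.000e-02, 1.000e-02, 1.000e-01]  (obs o_0=1)
t=1: δ = [4.000e-03, 1.000e-02, 9.600e-03]  ψ = [0, 2, 0]  (obs o_1=3)
t=2: δ = [3.000e-04, 9.600e-04, 1.800e-03]  ψ = [1, 2, 1]  (obs o_2=3)
t=3: δ = [1.080e-04, 9.000e-05, 1.152e-04]  ψ = [2, 2, 1]  (obs o_3=1)
t=4: δ = [1.620e-05, 1.728e-05, 2.160e-05]  ψ = [0, 2, 1]  (obs o_4=0)
t=5: δ = [8.100e-07, 2.160e-06, 3.110e-06]  ψ = [0, 2, 1]  (obs o_5=3)
backtrack: best end state = 2; path = [0, 2, 1, 2, 1, 2]

path = [0, 2, 1, 2, 1, 2]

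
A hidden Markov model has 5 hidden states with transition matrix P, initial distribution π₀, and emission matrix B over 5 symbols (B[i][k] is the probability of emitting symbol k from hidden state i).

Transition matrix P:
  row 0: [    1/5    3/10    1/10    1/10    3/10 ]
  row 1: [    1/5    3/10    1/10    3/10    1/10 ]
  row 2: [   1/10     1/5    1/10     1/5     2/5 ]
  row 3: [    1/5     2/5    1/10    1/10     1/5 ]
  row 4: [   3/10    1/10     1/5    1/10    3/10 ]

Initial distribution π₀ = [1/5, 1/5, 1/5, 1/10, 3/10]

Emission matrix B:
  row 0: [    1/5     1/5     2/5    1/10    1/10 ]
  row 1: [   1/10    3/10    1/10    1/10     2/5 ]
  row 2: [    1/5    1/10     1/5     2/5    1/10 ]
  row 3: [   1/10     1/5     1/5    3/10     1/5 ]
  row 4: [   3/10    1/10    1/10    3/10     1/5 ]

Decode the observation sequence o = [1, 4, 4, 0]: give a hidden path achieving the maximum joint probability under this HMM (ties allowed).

path = [1, 1, 1, 0]

t=0: δ = [4.000e-02, 6.000e-02, 2.000e-02, 2.000e-02, 3.000e-02]  (obs o_0=1)
t=1: δ = [1.200e-03, 7.200e-03, 6.000e-04, 3.600e-03, 2.400e-03]  ψ = [1, 1, 1, 1, 0]  (obs o_1=4)
t=2: δ = [1.440e-04, 8.640e-04, 7.200e-05, 4.320e-04, 1.440e-04]  ψ = [1, 1, 1, 1, 1]  (obs o_2=4)
t=3: δ = [3.456e-05, 2.592e-05, 1.728e-05, 2.592e-05, 2.592e-05]  ψ = [1, 1, 1, 1, 1]  (obs o_3=0)
backtrack: best end state = 0; path = [1, 1, 1, 0]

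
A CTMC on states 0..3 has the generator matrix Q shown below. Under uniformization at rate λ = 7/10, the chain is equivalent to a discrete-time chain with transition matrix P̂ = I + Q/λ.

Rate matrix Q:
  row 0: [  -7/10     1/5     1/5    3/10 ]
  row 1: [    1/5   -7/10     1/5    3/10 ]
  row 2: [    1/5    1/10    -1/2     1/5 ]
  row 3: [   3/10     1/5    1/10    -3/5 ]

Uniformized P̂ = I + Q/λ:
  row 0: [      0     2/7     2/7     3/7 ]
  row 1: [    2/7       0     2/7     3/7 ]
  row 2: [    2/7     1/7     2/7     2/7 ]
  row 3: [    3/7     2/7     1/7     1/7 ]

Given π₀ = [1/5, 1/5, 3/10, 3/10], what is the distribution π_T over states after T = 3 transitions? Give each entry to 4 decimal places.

t=0: π = [0.2000, 0.2000, 0.3000, 0.3000]
t=1: π = [0.2714, 0.1857, 0.2429, 0.3000]
t=2: π = [0.2510, 0.1980, 0.2429, 0.3082]
t=3: π = [0.2580, 0.1945, 0.2417, 0.3058]

π = [0.2580, 0.1945, 0.2417, 0.3058]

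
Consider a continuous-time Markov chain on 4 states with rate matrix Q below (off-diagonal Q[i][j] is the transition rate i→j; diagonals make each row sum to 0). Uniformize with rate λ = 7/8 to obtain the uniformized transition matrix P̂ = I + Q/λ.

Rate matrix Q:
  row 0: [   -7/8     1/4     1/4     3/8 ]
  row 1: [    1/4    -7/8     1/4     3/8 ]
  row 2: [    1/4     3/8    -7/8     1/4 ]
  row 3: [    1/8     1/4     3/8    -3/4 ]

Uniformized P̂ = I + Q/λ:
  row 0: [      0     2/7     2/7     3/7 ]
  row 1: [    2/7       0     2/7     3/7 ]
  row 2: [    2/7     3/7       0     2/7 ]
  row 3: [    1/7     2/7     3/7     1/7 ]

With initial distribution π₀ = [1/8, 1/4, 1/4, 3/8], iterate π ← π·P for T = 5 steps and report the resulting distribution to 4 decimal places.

π = [0.1883, 0.2504, 0.2563, 0.3051]

t=0: π = [0.1250, 0.2500, 0.2500, 0.3750]
t=1: π = [0.1964, 0.2500, 0.2679, 0.2857]
t=2: π = [0.1888, 0.2526, 0.2500, 0.3087]
t=3: π = [0.1877, 0.2493, 0.2584, 0.3047]
t=4: π = [0.1886, 0.2514, 0.2554, 0.3046]
t=5: π = [0.1883, 0.2504, 0.2563, 0.3051]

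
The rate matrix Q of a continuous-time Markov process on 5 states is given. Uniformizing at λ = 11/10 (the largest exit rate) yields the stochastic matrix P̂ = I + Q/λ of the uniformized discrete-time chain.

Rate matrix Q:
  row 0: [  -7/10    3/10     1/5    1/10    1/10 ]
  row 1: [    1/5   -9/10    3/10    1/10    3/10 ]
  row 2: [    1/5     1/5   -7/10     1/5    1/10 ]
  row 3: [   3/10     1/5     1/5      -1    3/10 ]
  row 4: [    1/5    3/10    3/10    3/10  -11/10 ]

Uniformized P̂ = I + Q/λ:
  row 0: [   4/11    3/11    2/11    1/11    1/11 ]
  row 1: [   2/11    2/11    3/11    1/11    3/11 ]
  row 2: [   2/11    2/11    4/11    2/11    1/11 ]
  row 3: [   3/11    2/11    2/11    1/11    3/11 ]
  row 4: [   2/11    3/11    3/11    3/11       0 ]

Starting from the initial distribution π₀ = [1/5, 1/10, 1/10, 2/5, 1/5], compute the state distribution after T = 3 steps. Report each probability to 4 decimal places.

π = [0.2384, 0.2165, 0.2615, 0.1399, 0.1438]

t=0: π = [0.2000, 0.1000, 0.1000, 0.4000, 0.2000]
t=1: π = [0.2545, 0.2182, 0.2273, 0.1364, 0.1636]
t=2: π = [0.2405, 0.2198, 0.2579, 0.1413, 0.1405]
t=3: π = [0.2384, 0.2165, 0.2615, 0.1399, 0.1438]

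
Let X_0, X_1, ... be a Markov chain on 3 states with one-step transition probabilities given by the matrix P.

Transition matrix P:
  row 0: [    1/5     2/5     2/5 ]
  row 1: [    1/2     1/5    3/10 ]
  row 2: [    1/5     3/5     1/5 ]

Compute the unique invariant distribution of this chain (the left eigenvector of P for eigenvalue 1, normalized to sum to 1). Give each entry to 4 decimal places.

π = [0.3151, 0.3836, 0.3014]

Balance equations π_j = Σ_i π_i·P[i][j]:
  π_0 = 1/5·π_0 + 1/2·π_1 + 1/5·π_2
  π_1 = 2/5·π_0 + 1/5·π_1 + 3/5·π_2
  normalize: π_0 + π_1 + π_2 = 1
Solving the linear system gives exactly π = [23/73, 28/73, 22/73].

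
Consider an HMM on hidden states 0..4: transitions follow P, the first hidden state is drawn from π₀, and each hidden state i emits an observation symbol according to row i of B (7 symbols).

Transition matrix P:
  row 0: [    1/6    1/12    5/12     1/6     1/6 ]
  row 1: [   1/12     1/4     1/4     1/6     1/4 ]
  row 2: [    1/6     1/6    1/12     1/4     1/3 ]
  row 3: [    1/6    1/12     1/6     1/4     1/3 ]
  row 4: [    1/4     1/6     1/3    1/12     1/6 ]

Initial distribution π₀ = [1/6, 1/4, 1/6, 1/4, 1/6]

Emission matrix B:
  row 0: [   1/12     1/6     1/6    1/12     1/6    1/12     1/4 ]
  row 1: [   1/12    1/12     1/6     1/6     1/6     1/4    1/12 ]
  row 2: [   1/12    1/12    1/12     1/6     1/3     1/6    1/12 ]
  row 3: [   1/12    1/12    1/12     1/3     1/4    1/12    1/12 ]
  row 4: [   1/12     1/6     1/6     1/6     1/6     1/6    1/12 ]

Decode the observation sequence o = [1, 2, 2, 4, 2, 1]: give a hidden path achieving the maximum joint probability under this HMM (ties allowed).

path = [3, 4, 0, 2, 4, 0]

t=0: δ = [2.778e-02, 2.083e-02, 1.389e-02, 2.083e-02, 2.778e-02]  (obs o_0=1)
t=1: δ = [1.157e-03, 8.681e-04, 9.645e-04, 4.340e-04, 1.157e-03]  ψ = [4, 1, 0, 3, 3]  (obs o_1=2)
t=2: δ = [4.823e-05, 3.617e-05, 4.019e-05, 2.009e-05, 5.358e-05]  ψ = [4, 1, 0, 2, 2]  (obs o_2=2)
t=3: δ = [2.233e-06, 1.507e-06, 6.698e-06, 2.512e-06, 2.233e-06]  ψ = [4, 1, 0, 2, 2]  (obs o_3=4)
t=4: δ = [1.861e-07, 1.861e-07, 7.752e-08, 1.395e-07, 3.721e-07]  ψ = [2, 2, 0, 2, 2]  (obs o_4=2)
t=5: δ = [1.550e-08, 5.168e-09, 1.034e-08, 2.907e-09, 1.034e-08]  ψ = [4, 4, 4, 3, 4]  (obs o_5=1)
backtrack: best end state = 0; path = [3, 4, 0, 2, 4, 0]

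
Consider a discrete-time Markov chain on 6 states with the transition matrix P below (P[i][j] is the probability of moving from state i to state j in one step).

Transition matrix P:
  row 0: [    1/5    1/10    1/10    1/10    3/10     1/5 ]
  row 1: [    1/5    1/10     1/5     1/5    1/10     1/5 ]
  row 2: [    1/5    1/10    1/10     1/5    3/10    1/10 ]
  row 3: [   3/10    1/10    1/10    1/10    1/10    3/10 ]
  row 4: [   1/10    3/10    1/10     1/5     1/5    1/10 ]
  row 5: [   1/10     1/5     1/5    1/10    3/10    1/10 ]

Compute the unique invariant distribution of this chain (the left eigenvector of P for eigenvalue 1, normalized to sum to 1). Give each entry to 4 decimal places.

Balance equations π_j = Σ_i π_i·P[i][j]:
  π_0 = 1/5·π_0 + 1/5·π_1 + 1/5·π_2 + 3/10·π_3 + 1/10·π_4 + 1/10·π_5
  π_1 = 1/10·π_0 + 1/10·π_1 + 1/10·π_2 + 1/10·π_3 + 3/10·π_4 + 1/5·π_5
  π_2 = 1/10·π_0 + 1/5·π_1 + 1/10·π_2 + 1/10·π_3 + 1/10·π_4 + 1/5·π_5
  π_3 = 1/10·π_0 + 1/5·π_1 + 1/5·π_2 + 1/10·π_3 + 1/5·π_4 + 1/10·π_5
  π_4 = 3/10·π_0 + 1/10·π_1 + 3/10·π_2 + 1/10·π_3 + 1/5·π_4 + 3/10·π_5
  normalize: π_0 + π_1 + π_2 + π_3 + π_4 + π_5 = 1
Solving the linear system gives exactly π = [22825/128903, 20578/128903, 17060/128903, 19442/128903, 27879/128903, 21119/128903].

π = [0.1771, 0.1596, 0.1323, 0.1508, 0.2163, 0.1638]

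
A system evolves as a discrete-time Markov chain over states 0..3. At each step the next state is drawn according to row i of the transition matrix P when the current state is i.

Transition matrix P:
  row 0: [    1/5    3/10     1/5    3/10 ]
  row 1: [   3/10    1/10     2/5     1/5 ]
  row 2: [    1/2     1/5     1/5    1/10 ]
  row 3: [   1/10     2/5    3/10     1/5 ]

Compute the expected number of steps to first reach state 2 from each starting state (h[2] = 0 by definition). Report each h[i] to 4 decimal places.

h = [3.5849, 3.0189, 0.0000, 3.2075]

First-step conditioning: h[2] = 0; for i ≠ 2, h[i] = 1 + Σ_k P[i][k]·h[k].
  h[0] = 1 + 1/5·h[0] + 3/10·h[1] + 3/10·h[3]
  h[1] = 1 + 3/10·h[0] + 1/10·h[1] + 1/5·h[3]
  h[3] = 1 + 1/10·h[0] + 2/5·h[1] + 1/5·h[3]
Solving the 3×3 linear system over states ≠ 2 gives exactly h = [190/53, 160/53, 0, 170/53] (h[2] = 0 is the target).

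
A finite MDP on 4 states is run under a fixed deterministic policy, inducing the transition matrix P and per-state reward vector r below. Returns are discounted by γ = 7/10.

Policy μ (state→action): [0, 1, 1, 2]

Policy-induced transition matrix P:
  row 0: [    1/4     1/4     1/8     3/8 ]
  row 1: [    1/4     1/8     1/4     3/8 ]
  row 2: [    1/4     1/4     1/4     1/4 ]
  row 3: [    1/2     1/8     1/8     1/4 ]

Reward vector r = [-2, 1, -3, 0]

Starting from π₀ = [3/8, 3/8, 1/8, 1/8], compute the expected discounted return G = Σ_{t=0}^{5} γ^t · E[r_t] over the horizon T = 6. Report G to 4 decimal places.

t=0: π = [0.3750, 0.3750, 0.1250, 0.1250], E[r] = -0.7500, γ^t·E[r] = -0.750000, running G = -0.750000
t=1: π = [0.2813, 0.1875, 0.1875, 0.3438], E[r] = -0.9375, γ^t·E[r] = -0.656250, running G = -1.406250
t=2: π = [0.3359, 0.1836, 0.1719, 0.3086], E[r] = -1.0039, γ^t·E[r] = -0.491914, running G = -1.898164
t=3: π = [0.3271, 0.1885, 0.1694, 0.3149], E[r] = -0.9741, γ^t·E[r] = -0.334124, running G = -2.232288
t=4: π = [0.3287, 0.1871, 0.1697, 0.3145], E[r] = -0.9796, γ^t·E[r] = -0.235205, running G = -2.467493
t=5: π = [0.3286, 0.1873, 0.1696, 0.3145], E[r] = -0.9787, γ^t·E[r] = -0.164494, running G = -2.631987

G = -2.6320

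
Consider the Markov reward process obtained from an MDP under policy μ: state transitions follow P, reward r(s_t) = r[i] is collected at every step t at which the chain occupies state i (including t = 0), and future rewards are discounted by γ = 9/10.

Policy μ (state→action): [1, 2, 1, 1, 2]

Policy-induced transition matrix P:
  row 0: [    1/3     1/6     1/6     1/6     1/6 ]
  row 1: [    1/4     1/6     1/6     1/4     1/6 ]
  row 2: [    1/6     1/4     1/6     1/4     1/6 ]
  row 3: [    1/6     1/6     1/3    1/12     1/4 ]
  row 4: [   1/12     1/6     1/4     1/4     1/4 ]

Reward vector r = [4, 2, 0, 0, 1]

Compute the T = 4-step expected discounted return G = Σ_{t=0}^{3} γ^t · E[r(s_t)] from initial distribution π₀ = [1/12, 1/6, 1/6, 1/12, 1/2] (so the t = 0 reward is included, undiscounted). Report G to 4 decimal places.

t=0: π = [0.0833, 0.1667, 0.1667, 0.0833, 0.5000], E[r] = 1.1667, γ^t·E[r] = 1.166667, running G = 1.166667
t=1: π = [0.1528, 0.1806, 0.2222, 0.2292, 0.2153], E[r] = 1.1875, γ^t·E[r] = 1.068750, running G = 2.235417
t=2: π = [0.1892, 0.1852, 0.2228, 0.1991, 0.2037], E[r] = 1.3310, γ^t·E[r] = 1.078125, running G = 3.313542
t=3: π = [0.1967, 0.1852, 0.2168, 0.2011, 0.2002], E[r] = 1.3573, γ^t·E[r] = 0.989508, running G = 4.303049

G = 4.3030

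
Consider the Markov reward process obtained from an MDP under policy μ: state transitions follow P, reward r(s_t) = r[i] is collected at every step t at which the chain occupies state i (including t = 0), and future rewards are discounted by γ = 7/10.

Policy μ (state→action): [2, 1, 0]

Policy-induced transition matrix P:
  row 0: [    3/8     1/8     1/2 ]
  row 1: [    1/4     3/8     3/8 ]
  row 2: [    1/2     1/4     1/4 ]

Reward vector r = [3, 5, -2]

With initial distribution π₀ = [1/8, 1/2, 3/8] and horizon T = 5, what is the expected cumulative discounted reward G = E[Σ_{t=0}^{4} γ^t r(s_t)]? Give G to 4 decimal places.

G = 5.1441

t=0: π = [0.1250, 0.5000, 0.3750], E[r] = 2.1250, γ^t·E[r] = 2.125000, running G = 2.125000
t=1: π = [0.3594, 0.2969, 0.3438], E[r] = 1.8750, γ^t·E[r] = 1.312500, running G = 3.437500
t=2: π = [0.3809, 0.2422, 0.3770], E[r] = 1.5996, γ^t·E[r] = 0.783809, running G = 4.221309
t=3: π = [0.3918, 0.2327, 0.3755], E[r] = 1.5879, γ^t·E[r] = 0.544646, running G = 4.765955
t=4: π = [0.3929, 0.2301, 0.3770], E[r] = 1.5750, γ^t·E[r] = 0.378153, running G = 5.144108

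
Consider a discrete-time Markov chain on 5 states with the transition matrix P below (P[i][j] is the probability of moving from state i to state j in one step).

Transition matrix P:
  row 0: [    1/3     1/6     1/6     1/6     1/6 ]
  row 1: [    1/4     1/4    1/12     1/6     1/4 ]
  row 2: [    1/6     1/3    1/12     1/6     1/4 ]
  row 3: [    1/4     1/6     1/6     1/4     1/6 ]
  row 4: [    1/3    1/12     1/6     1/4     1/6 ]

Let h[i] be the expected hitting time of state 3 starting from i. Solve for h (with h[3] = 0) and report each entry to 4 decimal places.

h = [5.4693, 5.4318, 5.4287, 0.0000, 5.0166]

First-step conditioning: h[3] = 0; for i ≠ 3, h[i] = 1 + Σ_k P[i][k]·h[k].
  h[0] = 1 + 1/3·h[0] + 1/6·h[1] + 1/6·h[2] + 1/6·h[4]
  h[1] = 1 + 1/4·h[0] + 1/4·h[1] + 1/12·h[2] + 1/4·h[4]
  h[2] = 1 + 1/6·h[0] + 1/3·h[1] + 1/12·h[2] + 1/4·h[4]
  h[4] = 1 + 1/3·h[0] + 1/12·h[1] + 1/6·h[2] + 1/6·h[4]
Solving the 4×4 linear system over states ≠ 3 gives exactly h = [5256/961, 5220/961, 5217/961, 0, 4821/961] (h[3] = 0 is the target).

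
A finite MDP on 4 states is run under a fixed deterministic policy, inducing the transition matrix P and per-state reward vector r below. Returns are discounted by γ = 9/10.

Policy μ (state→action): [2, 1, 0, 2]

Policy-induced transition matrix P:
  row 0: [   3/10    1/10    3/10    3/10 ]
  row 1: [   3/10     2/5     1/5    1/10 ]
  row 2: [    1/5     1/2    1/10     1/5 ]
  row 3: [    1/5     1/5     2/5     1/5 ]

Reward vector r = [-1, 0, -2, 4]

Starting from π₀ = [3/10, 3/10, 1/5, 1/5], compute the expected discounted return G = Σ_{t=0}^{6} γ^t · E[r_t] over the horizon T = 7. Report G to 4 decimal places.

t=0: π = [0.3000, 0.3000, 0.2000, 0.2000], E[r] = 0.1000, γ^t·E[r] = 0.100000, running G = 0.100000
t=1: π = [0.2600, 0.2900, 0.2500, 0.2000], E[r] = 0.0400, γ^t·E[r] = 0.036000, running G = 0.136000
t=2: π = [0.2550, 0.3070, 0.2410, 0.1970], E[r] = 0.0510, γ^t·E[r] = 0.041310, running G = 0.177310
t=3: π = [0.2562, 0.3082, 0.2408, 0.1948], E[r] = 0.0414, γ^t·E[r] = 0.030181, running G = 0.207491
t=4: π = [0.2564, 0.3083, 0.2405, 0.1948], E[r] = 0.0418, γ^t·E[r] = 0.027399, running G = 0.234889
t=5: π = [0.2565, 0.3082, 0.2406, 0.1948], E[r] = 0.0417, γ^t·E[r] = 0.024620, running G = 0.259509
t=6: π = [0.2565, 0.3082, 0.2406, 0.1948], E[r] = 0.0418, γ^t·E[r] = 0.022189, running G = 0.281698

G = 0.2817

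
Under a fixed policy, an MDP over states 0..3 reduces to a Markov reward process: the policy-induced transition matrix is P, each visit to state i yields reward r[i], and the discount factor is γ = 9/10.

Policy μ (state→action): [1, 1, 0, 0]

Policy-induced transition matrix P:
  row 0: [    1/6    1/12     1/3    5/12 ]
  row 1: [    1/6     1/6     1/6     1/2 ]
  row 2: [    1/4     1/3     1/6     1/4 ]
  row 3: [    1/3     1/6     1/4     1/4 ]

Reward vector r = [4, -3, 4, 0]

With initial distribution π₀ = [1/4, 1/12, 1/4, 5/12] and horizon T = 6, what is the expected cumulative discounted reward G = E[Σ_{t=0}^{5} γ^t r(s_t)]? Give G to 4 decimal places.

t=0: π = [0.2500, 0.0833, 0.2500, 0.4167], E[r] = 1.7500, γ^t·E[r] = 1.750000, running G = 1.750000
t=1: π = [0.2569, 0.1875, 0.2431, 0.3125], E[r] = 1.4375, γ^t·E[r] = 1.293750, running G = 3.043750
t=2: π = [0.2390, 0.1858, 0.2355, 0.3397], E[r] = 1.3409, γ^t·E[r] = 1.086094, running G = 4.129844
t=3: π = [0.2429, 0.1860, 0.2348, 0.3363], E[r] = 1.3529, γ^t·E[r] = 0.986238, running G = 5.116082
t=4: π = [0.2423, 0.1856, 0.2352, 0.3370], E[r] = 1.3531, γ^t·E[r] = 0.887796, running G = 6.003878
t=5: π = [0.2424, 0.1857, 0.2351, 0.3368], E[r] = 1.3532, γ^t·E[r] = 0.799059, running G = 6.802938

G = 6.8029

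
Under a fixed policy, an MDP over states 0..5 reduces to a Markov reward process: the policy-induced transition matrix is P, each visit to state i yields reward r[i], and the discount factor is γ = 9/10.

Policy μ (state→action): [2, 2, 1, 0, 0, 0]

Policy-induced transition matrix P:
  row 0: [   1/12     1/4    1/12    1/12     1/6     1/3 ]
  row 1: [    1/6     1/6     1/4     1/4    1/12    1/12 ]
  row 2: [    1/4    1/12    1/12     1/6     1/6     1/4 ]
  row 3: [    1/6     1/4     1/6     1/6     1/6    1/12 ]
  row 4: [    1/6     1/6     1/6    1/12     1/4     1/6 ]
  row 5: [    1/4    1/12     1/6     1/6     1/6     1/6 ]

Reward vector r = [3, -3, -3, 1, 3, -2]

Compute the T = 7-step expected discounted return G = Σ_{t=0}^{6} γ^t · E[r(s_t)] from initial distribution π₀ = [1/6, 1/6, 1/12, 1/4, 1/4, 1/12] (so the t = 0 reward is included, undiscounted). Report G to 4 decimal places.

t=0: π = [0.1667, 0.1667, 0.0833, 0.2500, 0.2500, 0.0833], E[r] = 0.5833, γ^t·E[r] = 0.583333, running G = 0.583333
t=1: π = [0.1667, 0.1875, 0.1597, 0.1458, 0.1736, 0.1667], E[r] = -0.2083, γ^t·E[r] = -0.187500, running G = 0.395833
t=2: π = [0.1800, 0.1655, 0.1551, 0.1539, 0.1655, 0.1800], E[r] = -0.1314, γ^t·E[r] = -0.106406, running G = 0.289427
t=3: π = [0.1796, 0.1666, 0.1525, 0.1517, 0.1667, 0.1830], E[r] = -0.1328, γ^t·E[r] = -0.096820, running G = 0.192607
t=4: π = [0.1797, 0.1663, 0.1529, 0.1517, 0.1667, 0.1828], E[r] = -0.1324, γ^t·E[r] = -0.086890, running G = 0.105716
t=5: π = [0.1797, 0.1663, 0.1528, 0.1517, 0.1667, 0.1828], E[r] = -0.1323, γ^t·E[r] = -0.078128, running G = 0.027588
t=6: π = [0.1797, 0.1663, 0.1528, 0.1517, 0.1667, 0.1828], E[r] = -0.1323, γ^t·E[r] = -0.070315, running G = -0.042727

G = -0.0427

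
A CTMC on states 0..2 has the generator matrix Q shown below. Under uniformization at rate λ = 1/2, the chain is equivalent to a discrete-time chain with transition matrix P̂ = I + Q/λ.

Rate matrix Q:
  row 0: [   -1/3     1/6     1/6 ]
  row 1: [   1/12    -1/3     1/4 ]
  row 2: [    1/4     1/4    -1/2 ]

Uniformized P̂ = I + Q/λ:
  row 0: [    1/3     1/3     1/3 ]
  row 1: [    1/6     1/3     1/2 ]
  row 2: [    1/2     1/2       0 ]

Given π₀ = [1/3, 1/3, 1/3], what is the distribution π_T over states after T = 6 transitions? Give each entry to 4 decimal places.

π = [0.3190, 0.3829, 0.2981]

t=0: π = [0.3333, 0.3333, 0.3333]
t=1: π = [0.3333, 0.3889, 0.2778]
t=2: π = [0.3148, 0.3796, 0.3056]
t=3: π = [0.3210, 0.3843, 0.2948]
t=4: π = [0.3184, 0.3825, 0.2991]
t=5: π = [0.3194, 0.3832, 0.2974]
t=6: π = [0.3190, 0.3829, 0.2981]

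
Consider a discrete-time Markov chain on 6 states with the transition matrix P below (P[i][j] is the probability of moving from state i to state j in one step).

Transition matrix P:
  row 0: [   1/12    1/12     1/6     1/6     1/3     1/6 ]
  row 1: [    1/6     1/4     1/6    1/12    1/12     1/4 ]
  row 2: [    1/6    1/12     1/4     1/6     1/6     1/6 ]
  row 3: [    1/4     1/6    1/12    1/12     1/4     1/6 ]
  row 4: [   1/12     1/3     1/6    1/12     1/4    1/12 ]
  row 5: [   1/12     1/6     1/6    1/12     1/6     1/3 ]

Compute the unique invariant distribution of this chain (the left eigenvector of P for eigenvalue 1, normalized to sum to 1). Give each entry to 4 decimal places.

π = [0.1316, 0.1903, 0.1719, 0.1086, 0.1983, 0.1992]

Balance equations π_j = Σ_i π_i·P[i][j]:
  π_0 = 1/12·π_0 + 1/6·π_1 + 1/6·π_2 + 1/4·π_3 + 1/12·π_4 + 1/12·π_5
  π_1 = 1/12·π_0 + 1/4·π_1 + 1/12·π_2 + 1/6·π_3 + 1/3·π_4 + 1/6·π_5
  π_2 = 1/6·π_0 + 1/6·π_1 + 1/4·π_2 + 1/12·π_3 + 1/6·π_4 + 1/6·π_5
  π_3 = 1/6·π_0 + 1/12·π_1 + 1/6·π_2 + 1/12·π_3 + 1/12·π_4 + 1/12·π_5
  π_4 = 1/3·π_0 + 1/12·π_1 + 1/6·π_2 + 1/4·π_3 + 1/4·π_4 + 1/6·π_5
  normalize: π_0 + π_1 + π_2 + π_3 + π_4 + π_5 = 1
Solving the linear system gives exactly π = [25617/194623, 37033/194623, 33464/194623, 1922/17693, 3509/17693, 38768/194623].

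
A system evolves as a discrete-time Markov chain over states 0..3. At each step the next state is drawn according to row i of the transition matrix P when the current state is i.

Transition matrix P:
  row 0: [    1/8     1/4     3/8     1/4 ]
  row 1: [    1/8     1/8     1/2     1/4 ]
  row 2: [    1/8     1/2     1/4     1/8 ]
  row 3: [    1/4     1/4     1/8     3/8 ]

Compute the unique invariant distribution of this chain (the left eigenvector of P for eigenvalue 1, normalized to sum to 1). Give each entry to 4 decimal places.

π = [0.1551, 0.2916, 0.3121, 0.2411]

Balance equations π_j = Σ_i π_i·P[i][j]:
  π_0 = 1/8·π_0 + 1/8·π_1 + 1/8·π_2 + 1/4·π_3
  π_1 = 1/4·π_0 + 1/8·π_1 + 1/2·π_2 + 1/4·π_3
  π_2 = 3/8·π_0 + 1/2·π_1 + 1/4·π_2 + 1/8·π_3
  normalize: π_0 + π_1 + π_2 + π_3 = 1
Solving the linear system gives exactly π = [83/535, 156/535, 167/535, 129/535].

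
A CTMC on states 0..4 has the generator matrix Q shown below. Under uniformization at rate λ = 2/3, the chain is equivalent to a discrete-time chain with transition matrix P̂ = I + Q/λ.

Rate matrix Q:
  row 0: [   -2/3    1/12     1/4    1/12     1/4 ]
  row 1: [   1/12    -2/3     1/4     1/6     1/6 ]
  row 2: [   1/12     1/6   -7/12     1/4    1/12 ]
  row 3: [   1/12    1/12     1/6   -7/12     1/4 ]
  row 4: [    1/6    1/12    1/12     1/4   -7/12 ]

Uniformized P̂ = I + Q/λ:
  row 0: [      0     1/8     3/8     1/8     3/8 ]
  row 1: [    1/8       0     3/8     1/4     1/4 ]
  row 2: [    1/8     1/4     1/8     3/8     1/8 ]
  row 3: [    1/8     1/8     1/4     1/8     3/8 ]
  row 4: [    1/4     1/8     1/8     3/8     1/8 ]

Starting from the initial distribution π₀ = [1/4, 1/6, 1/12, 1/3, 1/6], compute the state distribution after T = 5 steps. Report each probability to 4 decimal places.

π = [0.1373, 0.1357, 0.2270, 0.2574, 0.2426]

t=0: π = [0.2500, 0.1667, 0.0833, 0.3333, 0.1667]
t=1: π = [0.1146, 0.1146, 0.2708, 0.2083, 0.2917]
t=2: π = [0.1471, 0.1445, 0.2083, 0.2799, 0.2201]
t=3: π = [0.1341, 0.1330, 0.2329, 0.2502, 0.2498]
t=4: π = [0.1395, 0.1375, 0.2230, 0.2623, 0.2377]
t=5: π = [0.1373, 0.1357, 0.2270, 0.2574, 0.2426]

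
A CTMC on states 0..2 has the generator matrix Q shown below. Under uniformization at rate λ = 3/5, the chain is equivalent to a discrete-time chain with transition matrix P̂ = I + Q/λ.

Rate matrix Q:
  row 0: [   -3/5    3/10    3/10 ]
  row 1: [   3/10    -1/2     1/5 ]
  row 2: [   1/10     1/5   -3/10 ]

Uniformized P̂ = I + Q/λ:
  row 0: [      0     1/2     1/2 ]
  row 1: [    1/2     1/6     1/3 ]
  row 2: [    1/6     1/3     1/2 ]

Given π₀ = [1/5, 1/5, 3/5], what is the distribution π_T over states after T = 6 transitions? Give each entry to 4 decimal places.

t=0: π = [0.2000, 0.2000, 0.6000]
t=1: π = [0.2000, 0.3333, 0.4667]
t=2: π = [0.2444, 0.3111, 0.4444]
t=3: π = [0.2296, 0.3222, 0.4481]
t=4: π = [0.2358, 0.3179, 0.4463]
t=5: π = [0.2333, 0.3197, 0.4470]
t=6: π = [0.2343, 0.3189, 0.4467]

π = [0.2343, 0.3189, 0.4467]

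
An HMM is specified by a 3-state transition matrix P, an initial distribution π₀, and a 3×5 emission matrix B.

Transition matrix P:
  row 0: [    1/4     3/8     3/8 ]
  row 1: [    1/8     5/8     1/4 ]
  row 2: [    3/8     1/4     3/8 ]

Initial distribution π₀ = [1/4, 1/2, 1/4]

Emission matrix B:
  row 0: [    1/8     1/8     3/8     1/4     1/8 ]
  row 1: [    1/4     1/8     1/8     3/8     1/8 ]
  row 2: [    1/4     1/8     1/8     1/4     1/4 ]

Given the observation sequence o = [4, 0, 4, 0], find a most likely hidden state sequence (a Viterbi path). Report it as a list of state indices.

path = [1, 1, 1, 1]

t=0: δ = [3.125e-02, 6.250e-02, 6.250e-02]  (obs o_0=4)
t=1: δ = [2.930e-03, 9.766e-03, 5.859e-03]  ψ = [2, 1, 2]  (obs o_1=0)
t=2: δ = [2.747e-04, 7.629e-04, 6.104e-04]  ψ = [2, 1, 1]  (obs o_2=4)
t=3: δ = [2.861e-05, 1.192e-04, 5.722e-05]  ψ = [2, 1, 2]  (obs o_3=0)
backtrack: best end state = 1; path = [1, 1, 1, 1]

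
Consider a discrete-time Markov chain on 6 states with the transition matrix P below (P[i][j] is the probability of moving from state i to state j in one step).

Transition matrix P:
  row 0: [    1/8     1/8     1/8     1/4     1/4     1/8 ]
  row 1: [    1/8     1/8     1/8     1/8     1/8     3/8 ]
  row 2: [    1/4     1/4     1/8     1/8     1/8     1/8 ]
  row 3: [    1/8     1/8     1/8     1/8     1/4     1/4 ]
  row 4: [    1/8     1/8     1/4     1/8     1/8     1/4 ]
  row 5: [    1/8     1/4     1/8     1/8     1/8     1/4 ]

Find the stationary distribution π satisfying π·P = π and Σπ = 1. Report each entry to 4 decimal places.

Balance equations π_j = Σ_i π_i·P[i][j]:
  π_0 = 1/8·π_0 + 1/8·π_1 + 1/4·π_2 + 1/8·π_3 + 1/8·π_4 + 1/8·π_5
  π_1 = 1/8·π_0 + 1/8·π_1 + 1/4·π_2 + 1/8·π_3 + 1/8·π_4 + 1/4·π_5
  π_2 = 1/8·π_0 + 1/8·π_1 + 1/8·π_2 + 1/8·π_3 + 1/4·π_4 + 1/8·π_5
  π_3 = 1/4·π_0 + 1/8·π_1 + 1/8·π_2 + 1/8·π_3 + 1/8·π_4 + 1/8·π_5
  π_4 = 1/4·π_0 + 1/8·π_1 + 1/8·π_2 + 1/4·π_3 + 1/8·π_4 + 1/8·π_5
  normalize: π_0 + π_1 + π_2 + π_3 + π_4 + π_5 = 1
Solving the linear system gives exactly π = [585/4087, 2116/12261, 593/4087, 584/4087, 657/4087, 2888/12261].

π = [0.1431, 0.1726, 0.1451, 0.1429, 0.1608, 0.2355]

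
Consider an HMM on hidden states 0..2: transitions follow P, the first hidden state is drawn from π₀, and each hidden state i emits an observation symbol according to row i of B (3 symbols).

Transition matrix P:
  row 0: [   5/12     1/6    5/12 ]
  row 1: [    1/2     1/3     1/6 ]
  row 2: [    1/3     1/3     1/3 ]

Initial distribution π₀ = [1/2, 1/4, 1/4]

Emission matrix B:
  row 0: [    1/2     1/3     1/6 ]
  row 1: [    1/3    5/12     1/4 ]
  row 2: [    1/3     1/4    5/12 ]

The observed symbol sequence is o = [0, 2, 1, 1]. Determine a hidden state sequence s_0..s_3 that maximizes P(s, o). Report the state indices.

path = [0, 2, 1, 0]

t=0: δ = [2.500e-01, 8.333e-02, 8.333e-02]  (obs o_0=0)
t=1: δ = [1.736e-02, 1.042e-02, 4.340e-02]  ψ = [0, 0, 0]  (obs o_1=2)
t=2: δ = [4.823e-03, 6.028e-03, 3.617e-03]  ψ = [2, 2, 2]  (obs o_2=1)
t=3: δ = [1.005e-03, 8.372e-04, 5.023e-04]  ψ = [1, 1, 0]  (obs o_3=1)
backtrack: best end state = 0; path = [0, 2, 1, 0]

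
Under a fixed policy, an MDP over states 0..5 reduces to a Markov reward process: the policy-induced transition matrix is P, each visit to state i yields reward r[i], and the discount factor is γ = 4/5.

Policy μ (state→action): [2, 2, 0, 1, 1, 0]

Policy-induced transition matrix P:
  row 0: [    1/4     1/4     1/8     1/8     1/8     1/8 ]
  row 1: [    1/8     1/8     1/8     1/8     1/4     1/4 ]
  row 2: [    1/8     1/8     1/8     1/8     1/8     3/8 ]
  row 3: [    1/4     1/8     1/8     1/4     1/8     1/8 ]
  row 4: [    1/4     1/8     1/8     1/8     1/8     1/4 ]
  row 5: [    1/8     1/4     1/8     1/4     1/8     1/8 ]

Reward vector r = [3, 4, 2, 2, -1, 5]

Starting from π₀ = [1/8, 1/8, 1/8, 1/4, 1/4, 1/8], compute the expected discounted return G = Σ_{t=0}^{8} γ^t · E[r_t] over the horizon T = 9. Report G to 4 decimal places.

t=0: π = [0.1250, 0.1250, 0.1250, 0.2500, 0.2500, 0.1250], E[r] = 2.0000, γ^t·E[r] = 2.000000, running G = 2.000000
t=1: π = [0.2031, 0.1563, 0.1250, 0.1719, 0.1406, 0.2031], E[r] = 2.7031, γ^t·E[r] = 2.162500, running G = 4.162500
t=2: π = [0.1895, 0.1758, 0.1250, 0.1719, 0.1445, 0.1934], E[r] = 2.6875, γ^t·E[r] = 1.720000, running G = 5.882500
t=3: π = [0.1882, 0.1729, 0.1250, 0.1707, 0.1470, 0.1963], E[r] = 2.6819, γ^t·E[r] = 1.373125, running G = 7.255625
t=4: π = [0.1882, 0.1731, 0.1250, 0.1709, 0.1466, 0.1962], E[r] = 2.6832, γ^t·E[r] = 1.099050, running G = 8.354675
t=5: π = [0.1882, 0.1731, 0.1250, 0.1709, 0.1466, 0.1962], E[r] = 2.6831, γ^t·E[r] = 0.879184, running G = 9.233859
t=6: π = [0.1882, 0.1731, 0.1250, 0.1709, 0.1466, 0.1962], E[r] = 2.6831, γ^t·E[r] = 0.703348, running G = 9.937207
t=7: π = [0.1882, 0.1731, 0.1250, 0.1709, 0.1466, 0.1962], E[r] = 2.6831, γ^t·E[r] = 0.562679, running G = 10.499885
t=8: π = [0.1882, 0.1731, 0.1250, 0.1709, 0.1466, 0.1962], E[r] = 2.6831, γ^t·E[r] = 0.450143, running G = 10.950028

G = 10.9500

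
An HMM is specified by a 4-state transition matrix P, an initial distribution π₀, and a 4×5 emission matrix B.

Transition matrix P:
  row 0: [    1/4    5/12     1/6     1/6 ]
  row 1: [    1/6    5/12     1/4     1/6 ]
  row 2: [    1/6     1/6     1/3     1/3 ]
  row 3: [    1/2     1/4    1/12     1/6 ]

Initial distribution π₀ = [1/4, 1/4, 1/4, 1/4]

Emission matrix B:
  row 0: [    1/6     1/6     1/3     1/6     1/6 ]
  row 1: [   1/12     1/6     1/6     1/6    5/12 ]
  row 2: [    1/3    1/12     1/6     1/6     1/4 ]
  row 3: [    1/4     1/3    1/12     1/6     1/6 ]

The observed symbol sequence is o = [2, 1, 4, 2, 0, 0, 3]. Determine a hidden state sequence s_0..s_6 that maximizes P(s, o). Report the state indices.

path = [0, 1, 1, 1, 2, 3, 0]

t=0: δ = [8.333e-02, 4.167e-02, 4.167e-02, 2.083e-02]  (obs o_0=2)
t=1: δ = [3.472e-03, 5.787e-03, 1.157e-03, 4.630e-03]  ψ = [0, 0, 0, 0]  (obs o_1=1)
t=2: δ = [3.858e-04, 1.005e-03, 3.617e-04, 1.608e-04]  ψ = [3, 1, 1, 1]  (obs o_2=4)
t=3: δ = [5.582e-05, 6.977e-05, 4.186e-05, 1.395e-05]  ψ = [1, 1, 1, 1]  (obs o_3=2)
t=4: δ = [2.326e-06, 2.423e-06, 5.814e-06, 3.489e-06]  ψ = [0, 1, 1, 2]  (obs o_4=0)
t=5: δ = [2.907e-07, 8.412e-08, 6.460e-07, 4.845e-07]  ψ = [3, 1, 2, 2]  (obs o_5=0)
t=6: δ = [4.038e-08, 2.019e-08, 3.589e-08, 3.589e-08]  ψ = [3, 0, 2, 2]  (obs o_6=3)
backtrack: best end state = 0; path = [0, 1, 1, 1, 2, 3, 0]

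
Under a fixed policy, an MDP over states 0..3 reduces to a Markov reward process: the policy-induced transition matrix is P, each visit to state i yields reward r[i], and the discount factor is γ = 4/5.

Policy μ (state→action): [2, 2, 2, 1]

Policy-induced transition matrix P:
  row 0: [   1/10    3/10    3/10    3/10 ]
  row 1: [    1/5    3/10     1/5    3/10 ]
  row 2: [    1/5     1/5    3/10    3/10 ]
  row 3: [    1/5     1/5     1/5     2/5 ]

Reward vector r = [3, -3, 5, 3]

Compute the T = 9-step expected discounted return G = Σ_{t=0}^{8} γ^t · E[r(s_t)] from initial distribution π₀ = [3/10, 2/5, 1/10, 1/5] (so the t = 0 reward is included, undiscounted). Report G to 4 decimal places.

t=0: π = [0.3000, 0.4000, 0.1000, 0.2000], E[r] = 0.8000, γ^t·E[r] = 0.800000, running G = 0.800000
t=1: π = [0.1700, 0.2700, 0.2400, 0.3200], E[r] = 1.8600, γ^t·E[r] = 1.488000, running G = 2.288000
t=2: π = [0.1830, 0.2440, 0.2410, 0.3320], E[r] = 2.0180, γ^t·E[r] = 1.291520, running G = 3.579520
t=3: π = [0.1817, 0.2427, 0.2424, 0.3332], E[r] = 2.0286, γ^t·E[r] = 1.038643, running G = 4.618163
t=4: π = [0.1818, 0.2424, 0.2424, 0.3333], E[r] = 2.0302, γ^t·E[r] = 0.831562, running G = 5.449725
t=5: π = [0.1818, 0.2424, 0.2424, 0.3333], E[r] = 2.0303, γ^t·E[r] = 0.665284, running G = 6.115009
t=6: π = [0.1818, 0.2424, 0.2424, 0.3333], E[r] = 2.0303, γ^t·E[r] = 0.532231, running G = 6.647240
t=7: π = [0.1818, 0.2424, 0.2424, 0.3333], E[r] = 2.0303, γ^t·E[r] = 0.425785, running G = 7.073026
t=8: π = [0.1818, 0.2424, 0.2424, 0.3333], E[r] = 2.0303, γ^t·E[r] = 0.340628, running G = 7.413654

G = 7.4137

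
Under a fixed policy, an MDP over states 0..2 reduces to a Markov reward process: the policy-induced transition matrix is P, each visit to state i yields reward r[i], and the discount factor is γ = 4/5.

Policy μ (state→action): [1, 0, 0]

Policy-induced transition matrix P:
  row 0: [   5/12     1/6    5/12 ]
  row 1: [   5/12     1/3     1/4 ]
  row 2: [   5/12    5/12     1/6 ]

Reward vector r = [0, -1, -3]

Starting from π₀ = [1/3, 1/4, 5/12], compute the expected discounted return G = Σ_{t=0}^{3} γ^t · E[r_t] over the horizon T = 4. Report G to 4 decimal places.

G = -3.7538

t=0: π = [0.3333, 0.2500, 0.4167], E[r] = -1.5000, γ^t·E[r] = -1.500000, running G = -1.500000
t=1: π = [0.4167, 0.3125, 0.2708], E[r] = -1.1250, γ^t·E[r] = -0.900000, running G = -2.400000
t=2: π = [0.4167, 0.2865, 0.2969], E[r] = -1.1771, γ^t·E[r] = -0.753333, running G = -3.153333
t=3: π = [0.4167, 0.2886, 0.2947], E[r] = -1.1727, γ^t·E[r] = -0.600444, running G = -3.753778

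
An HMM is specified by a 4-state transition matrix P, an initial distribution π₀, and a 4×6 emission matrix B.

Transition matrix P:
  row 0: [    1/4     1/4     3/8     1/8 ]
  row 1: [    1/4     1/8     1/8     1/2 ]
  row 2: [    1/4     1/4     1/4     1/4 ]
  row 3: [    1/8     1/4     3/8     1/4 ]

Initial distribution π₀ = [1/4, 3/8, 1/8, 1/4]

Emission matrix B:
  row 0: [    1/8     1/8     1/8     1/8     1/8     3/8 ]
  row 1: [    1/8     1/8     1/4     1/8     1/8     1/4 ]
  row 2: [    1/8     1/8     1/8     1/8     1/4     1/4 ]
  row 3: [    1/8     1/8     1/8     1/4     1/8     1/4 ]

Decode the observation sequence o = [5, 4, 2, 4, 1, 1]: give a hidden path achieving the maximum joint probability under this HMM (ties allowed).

t=0: δ = [9.375e-02, 9.375e-02, 3.125e-02, 6.250e-02]  (obs o_0=5)
t=1: δ = [2.930e-03, 2.930e-03, 8.789e-03, 5.859e-03]  ψ = [0, 0, 0, 1]  (obs o_1=4)
t=2: δ = [2.747e-04, 5.493e-04, 2.747e-04, 2.747e-04]  ψ = [2, 2, 2, 2]  (obs o_2=2)
t=3: δ = [1.717e-05, 8.583e-06, 2.575e-05, 3.433e-05]  ψ = [1, 0, 0, 1]  (obs o_3=4)
t=4: δ = [8.047e-07, 1.073e-06, 1.609e-06, 1.073e-06]  ψ = [2, 3, 3, 3]  (obs o_4=1)
t=5: δ = [5.029e-08, 5.029e-08, 5.029e-08, 6.706e-08]  ψ = [2, 2, 2, 1]  (obs o_5=1)
backtrack: best end state = 3; path = [0, 2, 1, 3, 1, 3]

path = [0, 2, 1, 3, 1, 3]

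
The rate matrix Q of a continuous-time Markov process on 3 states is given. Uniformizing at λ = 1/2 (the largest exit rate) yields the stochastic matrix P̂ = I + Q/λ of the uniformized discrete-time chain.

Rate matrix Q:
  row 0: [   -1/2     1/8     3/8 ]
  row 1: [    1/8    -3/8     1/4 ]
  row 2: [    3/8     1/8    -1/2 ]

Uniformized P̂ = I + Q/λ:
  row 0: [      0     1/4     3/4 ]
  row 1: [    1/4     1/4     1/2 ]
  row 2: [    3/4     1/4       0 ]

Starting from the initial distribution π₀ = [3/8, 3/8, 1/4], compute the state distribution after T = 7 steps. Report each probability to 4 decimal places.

π = [0.3436, 0.2500, 0.4064]

t=0: π = [0.3750, 0.3750, 0.2500]
t=1: π = [0.2813, 0.2500, 0.4688]
t=2: π = [0.4141, 0.2500, 0.3359]
t=3: π = [0.3145, 0.2500, 0.4355]
t=4: π = [0.3892, 0.2500, 0.3608]
t=5: π = [0.3331, 0.2500, 0.4169]
t=6: π = [0.3752, 0.2500, 0.3748]
t=7: π = [0.3436, 0.2500, 0.4064]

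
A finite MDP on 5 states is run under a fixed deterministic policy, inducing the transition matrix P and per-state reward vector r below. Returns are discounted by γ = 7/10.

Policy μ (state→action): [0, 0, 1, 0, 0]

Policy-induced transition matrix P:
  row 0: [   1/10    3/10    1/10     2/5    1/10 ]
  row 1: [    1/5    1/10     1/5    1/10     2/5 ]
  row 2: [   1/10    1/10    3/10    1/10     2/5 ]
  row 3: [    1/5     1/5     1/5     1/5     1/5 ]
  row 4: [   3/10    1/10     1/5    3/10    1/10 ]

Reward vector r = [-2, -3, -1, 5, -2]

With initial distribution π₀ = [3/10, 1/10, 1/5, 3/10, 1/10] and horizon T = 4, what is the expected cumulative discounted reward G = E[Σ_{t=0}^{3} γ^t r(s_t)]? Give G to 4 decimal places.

G = -0.3705

t=0: π = [0.3000, 0.1000, 0.2000, 0.3000, 0.1000], E[r] = 0.2000, γ^t·E[r] = 0.200000, running G = 0.200000
t=1: π = [0.1600, 0.1900, 0.1900, 0.2400, 0.2200], E[r] = -0.3200, γ^t·E[r] = -0.224000, running G = -0.024000
t=2: π = [0.1870, 0.1560, 0.2030, 0.2160, 0.2380], E[r] = -0.4410, γ^t·E[r] = -0.216090, running G = -0.240090
t=3: π = [0.1848, 0.1590, 0.2016, 0.2253, 0.2293], E[r] = -0.3803, γ^t·E[r] = -0.130443, running G = -0.370533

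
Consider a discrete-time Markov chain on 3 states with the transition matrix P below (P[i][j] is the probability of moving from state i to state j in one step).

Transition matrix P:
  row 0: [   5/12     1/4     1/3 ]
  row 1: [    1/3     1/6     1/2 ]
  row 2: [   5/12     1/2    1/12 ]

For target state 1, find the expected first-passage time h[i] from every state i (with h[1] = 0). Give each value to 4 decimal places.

First-step conditioning: h[1] = 0; for i ≠ 1, h[i] = 1 + Σ_k P[i][k]·h[k].
  h[0] = 1 + 5/12·h[0] + 1/3·h[2]
  h[2] = 1 + 5/12·h[0] + 1/12·h[2]
Solving the 2×2 linear system over states ≠ 1 gives exactly h = [60/19, 0, 48/19] (h[1] = 0 is the target).

h = [3.1579, 0.0000, 2.5263]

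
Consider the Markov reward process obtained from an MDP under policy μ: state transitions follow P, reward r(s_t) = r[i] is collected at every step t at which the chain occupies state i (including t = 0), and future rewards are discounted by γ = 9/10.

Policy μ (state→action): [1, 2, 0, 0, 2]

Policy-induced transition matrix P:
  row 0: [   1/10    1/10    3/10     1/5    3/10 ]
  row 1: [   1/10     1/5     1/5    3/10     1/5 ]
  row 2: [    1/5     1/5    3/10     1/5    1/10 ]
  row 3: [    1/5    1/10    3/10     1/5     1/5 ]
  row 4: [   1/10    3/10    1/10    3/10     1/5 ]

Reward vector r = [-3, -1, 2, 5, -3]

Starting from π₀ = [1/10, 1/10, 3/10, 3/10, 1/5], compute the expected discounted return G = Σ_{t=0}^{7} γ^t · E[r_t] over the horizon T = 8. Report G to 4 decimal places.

G = 3.3148

t=0: π = [0.1000, 0.1000, 0.3000, 0.3000, 0.2000], E[r] = 1.1000, γ^t·E[r] = 1.100000, running G = 1.100000
t=1: π = [0.1600, 0.1800, 0.2500, 0.2300, 0.1800], E[r] = 0.4500, γ^t·E[r] = 0.405000, running G = 1.505000
t=2: π = [0.1480, 0.1790, 0.2460, 0.2360, 0.1910], E[r] = 0.4760, γ^t·E[r] = 0.385560, running G = 1.890560
t=3: π = [0.1482, 0.1807, 0.2439, 0.2370, 0.1902], E[r] = 0.4769, γ^t·E[r] = 0.347660, running G = 2.238220
t=4: π = [0.1481, 0.1805, 0.2439, 0.2371, 0.1904], E[r] = 0.4772, γ^t·E[r] = 0.313071, running G = 2.551291
t=5: π = [0.1481, 0.1805, 0.2439, 0.2371, 0.1904], E[r] = 0.4771, γ^t·E[r] = 0.281731, running G = 2.833022
t=6: π = [0.1481, 0.1805, 0.2439, 0.2371, 0.1904], E[r] = 0.4771, γ^t·E[r] = 0.253561, running G = 3.086583
t=7: π = [0.1481, 0.1805, 0.2439, 0.2371, 0.1904], E[r] = 0.4771, γ^t·E[r] = 0.228204, running G = 3.314788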